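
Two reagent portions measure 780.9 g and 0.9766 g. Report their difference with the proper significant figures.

780.9 g − 0.9766 g = 779.9234 g.
Addition/subtraction keeps the fewest decimal places: 780.9 → 1 decimal place, 0.9766 → 4 decimal places; limit is 1.
Rounded to 1 decimal place: 779.9 g.

779.9 g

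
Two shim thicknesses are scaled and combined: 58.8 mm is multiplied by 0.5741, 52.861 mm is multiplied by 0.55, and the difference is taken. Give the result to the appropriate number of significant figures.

58.8 × 0.5741 = 33.75708 → 33.8 mm (3 s.f., last digit at the 10^-1 place).
52.861 × 0.55 = 29.07355 → 29 mm (2 s.f., last digit at the 10^0 place).
Difference: 4.68353 mm; keep the coarser place, 10^0.
Result: 5 mm.

5 mm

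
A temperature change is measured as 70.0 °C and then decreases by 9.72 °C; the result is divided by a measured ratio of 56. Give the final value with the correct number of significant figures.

70.0 °C − 9.72 °C = 60.28 °C; the difference is limited to 1 decimal place (3 s.f.).
Carrying full precision, 60.28 ÷ 56 = 1.07642857143… °C; 56 has 2 s.f., so the result keeps min(3, 2) = 2 s.f.
Rounded to 2 significant figures: 1.1 °C.

1.1 °C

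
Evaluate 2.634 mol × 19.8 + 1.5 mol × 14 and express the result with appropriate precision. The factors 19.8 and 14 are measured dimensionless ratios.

2.634 × 19.8 = 52.1532 → 52.2 mol (3 s.f., last digit at the 10^-1 place).
1.5 × 14 = 21 → 21 mol (2 s.f., last digit at the 10^0 place).
Sum: 73.1532 mol; keep the coarser place, 10^0.
Result: 73 mol.

73 mol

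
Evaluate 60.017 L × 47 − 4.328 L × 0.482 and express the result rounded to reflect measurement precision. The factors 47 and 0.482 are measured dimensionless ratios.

60.017 × 47 = 2820.799 → 2.8 × 10^3 L (2 s.f., last digit at the 10^2 place).
4.328 × 0.482 = 2.086096 → 2.09 L (3 s.f., last digit at the 10^-2 place).
Difference: 2818.712904 L; keep the coarser place, 10^2.
Result: 2.8 × 10^3 L.

2.8 × 10^3 L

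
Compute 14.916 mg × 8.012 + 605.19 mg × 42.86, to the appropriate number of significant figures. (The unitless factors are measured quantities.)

14.916 × 8.012 = 119.506992 → 119.5 mg (4 s.f., last digit at the 10^-1 place).
605.19 × 42.86 = 25938.4434 → 2.594 × 10⁴ mg (4 s.f., last digit at the 10^1 place).
Sum: 26057.950392 mg; keep the coarser place, 10^1.
Result: 2.606 × 10⁴ mg.

2.606 × 10⁴ mg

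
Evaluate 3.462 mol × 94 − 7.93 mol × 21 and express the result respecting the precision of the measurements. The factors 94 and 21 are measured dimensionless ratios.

1.6 × 10² mol

3.462 × 94 = 325.428 → 3.3 × 10² mol (2 s.f., last digit at the 10^1 place).
7.93 × 21 = 166.53 → 1.7 × 10² mol (2 s.f., last digit at the 10^1 place).
Difference: 158.898 mol; keep the coarser place, 10^1.
Result: 1.6 × 10² mol.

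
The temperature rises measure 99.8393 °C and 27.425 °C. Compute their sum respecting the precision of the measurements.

127.264 °C

99.8393 °C + 27.425 °C = 127.2643 °C.
Addition/subtraction keeps the fewest decimal places: 99.8393 → 4 decimal places, 27.425 → 3 decimal places; limit is 3.
Rounded to 3 decimal places: 127.264 °C.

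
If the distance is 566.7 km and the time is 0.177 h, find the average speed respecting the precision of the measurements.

3.20 × 10^3 km/h

average speed = 566.7 km ÷ 0.177 h = 3201.69491525… km/h.
566.7 has 4 significant figures; 0.177 has 3.
Division/multiplication keeps the fewest: 3 significant figures.
Rounded: 3.20 × 10^3 km/h.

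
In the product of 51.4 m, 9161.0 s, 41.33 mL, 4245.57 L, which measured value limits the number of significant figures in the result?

51.4 m

51.4 m → 3 s.f.; 9161.0 s → 5 s.f.; 41.33 mL → 4 s.f.; 4245.57 L → 6 s.f.
The fewest is 3 significant figures, from 51.4 m.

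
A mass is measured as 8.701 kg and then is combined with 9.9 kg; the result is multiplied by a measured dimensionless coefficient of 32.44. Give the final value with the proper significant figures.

8.701 kg + 9.9 kg = 18.601 kg; the sum is limited to 1 decimal place (3 s.f.).
Carrying full precision, 18.601 × 32.44 = 603.41644 kg; 32.44 has 4 s.f., so the result keeps min(3, 4) = 3 s.f.
Rounded to 3 significant figures: 603 kg.

603 kg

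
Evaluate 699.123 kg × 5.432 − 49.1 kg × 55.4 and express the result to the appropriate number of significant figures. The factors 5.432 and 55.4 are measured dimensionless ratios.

1.08 × 10^3 kg

699.123 × 5.432 = 3797.636136 → 3798 kg (4 s.f., last digit at the 10^0 place).
49.1 × 55.4 = 2720.14 → 2.72 × 10^3 kg (3 s.f., last digit at the 10^1 place).
Difference: 1077.496136 kg; keep the coarser place, 10^1.
Result: 1.08 × 10^3 kg.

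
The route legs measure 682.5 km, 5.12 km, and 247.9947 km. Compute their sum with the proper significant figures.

935.6 km

682.5 km + 5.12 km + 247.9947 km = 935.6147 km.
Addition/subtraction keeps the fewest decimal places: 682.5 → 1 decimal place, 5.12 → 2 decimal places, 247.9947 → 4 decimal places; limit is 1.
Rounded to 1 decimal place: 935.6 km.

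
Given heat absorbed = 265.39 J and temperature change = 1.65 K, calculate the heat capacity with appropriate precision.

heat capacity = 265.39 J ÷ 1.65 K = 160.842424242… J/K.
265.39 has 5 significant figures; 1.65 has 3.
Division/multiplication keeps the fewest: 3 significant figures.
Rounded: 161 J/K.

161 J/K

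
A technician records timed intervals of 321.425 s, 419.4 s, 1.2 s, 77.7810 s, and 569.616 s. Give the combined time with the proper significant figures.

321.425 s + 419.4 s + 1.2 s + 77.7810 s + 569.616 s = 1389.4220 s.
Addition/subtraction keeps the fewest decimal places: 321.425 → 3 decimal places, 419.4 → 1 decimal place, 1.2 → 1 decimal place, 77.7810 → 4 decimal places, 569.616 → 3 decimal places; limit is 1.
Rounded to 1 decimal place: 1389.4 s.

1389.4 s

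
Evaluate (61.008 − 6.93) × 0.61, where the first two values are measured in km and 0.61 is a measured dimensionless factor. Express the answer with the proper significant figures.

61.008 km − 6.93 km = 54.078 km; the difference is limited to 2 decimal places (4 s.f.).
Carrying full precision, 54.078 × 0.61 = 32.98758 km; 0.61 has 2 s.f., so the result keeps min(4, 2) = 2 s.f.
Rounded to 2 significant figures: 33 km.

33 km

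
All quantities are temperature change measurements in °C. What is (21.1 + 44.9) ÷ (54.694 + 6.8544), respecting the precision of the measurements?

1.07

21.1 + 44.9 = 66.0, limited to 1 d.p. → 3 s.f.; 54.694 + 6.8544 = 61.5484, limited to 3 d.p. → 5 s.f.
Carrying full precision, 66.0 ÷ 61.5484 = 1.07232681922…; keep min(3, 5) = 3 s.f.
Rounded to 3 significant figures: 1.07.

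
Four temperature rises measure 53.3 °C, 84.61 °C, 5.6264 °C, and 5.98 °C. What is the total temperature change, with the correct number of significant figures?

53.3 °C + 84.61 °C + 5.6264 °C + 5.98 °C = 149.5164 °C.
Addition/subtraction keeps the fewest decimal places: 53.3 → 1 decimal place, 84.61 → 2 decimal places, 5.6264 → 4 decimal places, 5.98 → 2 decimal places; limit is 1.
Rounded to 1 decimal place: 149.5 °C.

149.5 °C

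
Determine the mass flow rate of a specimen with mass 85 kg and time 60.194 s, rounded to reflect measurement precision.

1.4 kg/s

mass flow rate = 85 kg ÷ 60.194 s = 1.41210087384… kg/s.
85 has 2 significant figures; 60.194 has 5.
Division/multiplication keeps the fewest: 2 significant figures.
Rounded: 1.4 kg/s.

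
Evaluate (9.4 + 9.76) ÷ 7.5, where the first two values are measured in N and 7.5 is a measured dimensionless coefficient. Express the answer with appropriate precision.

9.4 N + 9.76 N = 19.16 N; the sum is limited to 1 decimal place (3 s.f.).
Carrying full precision, 19.16 ÷ 7.5 = 2.55466666667… N; 7.5 has 2 s.f., so the result keeps min(3, 2) = 2 s.f.
Rounded to 2 significant figures: 2.6 N.

2.6 N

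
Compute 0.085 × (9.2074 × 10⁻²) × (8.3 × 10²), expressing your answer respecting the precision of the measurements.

0.085 × (9.2074 × 10⁻²) × (8.3 × 10²) = 6.4958207
Multiplication/division keeps the fewest significant figures: 0.085 → 2 s.f., 9.2074 × 10⁻² → 5 s.f., 8.3 × 10² → 2 s.f.; limit is 2.
Rounded to 2 significant figures: 6.5.

6.5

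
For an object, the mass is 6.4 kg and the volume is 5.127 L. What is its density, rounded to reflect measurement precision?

1.2 kg/L

density = 6.4 kg ÷ 5.127 L = 1.24829334894… kg/L.
6.4 has 2 significant figures; 5.127 has 4.
Division/multiplication keeps the fewest: 2 significant figures.
Rounded: 1.2 kg/L.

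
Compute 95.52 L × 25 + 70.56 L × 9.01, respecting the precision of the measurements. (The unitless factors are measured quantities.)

95.52 × 25 = 2388 → 2.4 × 10^3 L (2 s.f., last digit at the 10^2 place).
70.56 × 9.01 = 635.7456 → 636 L (3 s.f., last digit at the 10^0 place).
Sum: 3023.7456 L; keep the coarser place, 10^2.
Result: 3.0 × 10^3 L.

3.0 × 10^3 L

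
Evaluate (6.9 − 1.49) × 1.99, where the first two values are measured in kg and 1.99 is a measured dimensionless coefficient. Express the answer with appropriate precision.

11 kg

6.9 kg − 1.49 kg = 5.41 kg; the difference is limited to 1 decimal place (2 s.f.).
Carrying full precision, 5.41 × 1.99 = 10.7659 kg; 1.99 has 3 s.f., so the result keeps min(2, 3) = 2 s.f.
Rounded to 2 significant figures: 11 kg.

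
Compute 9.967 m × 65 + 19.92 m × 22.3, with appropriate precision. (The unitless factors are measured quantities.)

1.09 × 10^3 m

9.967 × 65 = 647.855 → 6.5 × 10^2 m (2 s.f., last digit at the 10^1 place).
19.92 × 22.3 = 444.216 → 4.44 × 10^2 m (3 s.f., last digit at the 10^0 place).
Sum: 1092.071 m; keep the coarser place, 10^1.
Result: 1.09 × 10^3 m.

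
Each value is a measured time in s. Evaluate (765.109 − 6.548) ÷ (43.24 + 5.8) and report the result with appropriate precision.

765.109 − 6.548 = 758.561, limited to 3 d.p. → 6 s.f.; 43.24 + 5.8 = 49.04, limited to 1 d.p. → 3 s.f.
Carrying full precision, 758.561 ÷ 49.04 = 15.4682096248…; keep min(6, 3) = 3 s.f.
Rounded to 3 significant figures: 15.5.

15.5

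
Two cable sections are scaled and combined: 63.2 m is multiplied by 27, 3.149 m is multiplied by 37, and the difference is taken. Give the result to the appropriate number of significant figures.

63.2 × 27 = 1706.4 → 1.7 × 10^3 m (2 s.f., last digit at the 10^2 place).
3.149 × 37 = 116.513 → 1.2 × 10^2 m (2 s.f., last digit at the 10^1 place).
Difference: 1589.887 m; keep the coarser place, 10^2.
Result: 1.6 × 10^3 m.

1.6 × 10^3 m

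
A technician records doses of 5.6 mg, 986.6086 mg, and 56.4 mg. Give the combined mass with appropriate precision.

1048.6 mg

5.6 mg + 986.6086 mg + 56.4 mg = 1048.6086 mg.
Addition/subtraction keeps the fewest decimal places: 5.6 → 1 decimal place, 986.6086 → 4 decimal places, 56.4 → 1 decimal place; limit is 1.
Rounded to 1 decimal place: 1048.6 mg.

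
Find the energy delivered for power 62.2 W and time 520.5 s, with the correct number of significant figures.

energy delivered = 62.2 W × 520.5 s = 32375.1 J.
62.2 has 3 significant figures; 520.5 has 4.
Division/multiplication keeps the fewest: 3 significant figures.
Rounded: 3.24 × 10⁴ J.

3.24 × 10⁴ J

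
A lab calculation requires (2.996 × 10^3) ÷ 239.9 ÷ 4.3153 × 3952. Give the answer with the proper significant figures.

1.144 × 10^4

(2.996 × 10^3) ÷ 239.9 ÷ 4.3153 × 3952 = 11437.1417493…
Multiplication/division keeps the fewest significant figures: 2.996 × 10^3 → 4 s.f., 239.9 → 4 s.f., 4.3153 → 5 s.f., 3952 → 4 s.f.; limit is 4.
Rounded to 4 significant figures: 1.144 × 10^4.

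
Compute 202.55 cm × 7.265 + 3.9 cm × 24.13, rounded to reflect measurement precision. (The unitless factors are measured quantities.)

1566 cm

202.55 × 7.265 = 1471.52575 → 1472 cm (4 s.f., last digit at the 10^0 place).
3.9 × 24.13 = 94.107 → 94 cm (2 s.f., last digit at the 10^0 place).
Sum: 1565.63275 cm; keep the coarser place, 10^0.
Result: 1566 cm.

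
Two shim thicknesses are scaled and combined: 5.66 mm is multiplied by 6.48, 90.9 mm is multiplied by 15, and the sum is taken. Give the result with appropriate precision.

1.4 × 10^3 mm

5.66 × 6.48 = 36.6768 → 36.7 mm (3 s.f., last digit at the 10^-1 place).
90.9 × 15 = 1363.5 → 1.4 × 10^3 mm (2 s.f., last digit at the 10^2 place).
Sum: 1400.1768 mm; keep the coarser place, 10^2.
Result: 1.4 × 10^3 mm.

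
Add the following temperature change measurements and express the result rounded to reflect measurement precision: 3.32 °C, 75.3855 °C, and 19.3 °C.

3.32 °C + 75.3855 °C + 19.3 °C = 98.0055 °C.
Addition/subtraction keeps the fewest decimal places: 3.32 → 2 decimal places, 75.3855 → 4 decimal places, 19.3 → 1 decimal place; limit is 1.
Rounded to 1 decimal place: 98.0 °C.

98.0 °C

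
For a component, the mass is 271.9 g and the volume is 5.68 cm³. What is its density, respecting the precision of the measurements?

47.9 g/cm³

density = 271.9 g ÷ 5.68 cm³ = 47.8697183099… g/cm³.
271.9 has 4 significant figures; 5.68 has 3.
Division/multiplication keeps the fewest: 3 significant figures.
Rounded: 47.9 g/cm³.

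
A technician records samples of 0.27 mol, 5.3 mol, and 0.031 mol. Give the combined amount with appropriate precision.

0.27 mol + 5.3 mol + 0.031 mol = 5.601 mol.
Addition/subtraction keeps the fewest decimal places: 0.27 → 2 decimal places, 5.3 → 1 decimal place, 0.031 → 3 decimal places; limit is 1.
Rounded to 1 decimal place: 5.6 mol.

5.6 mol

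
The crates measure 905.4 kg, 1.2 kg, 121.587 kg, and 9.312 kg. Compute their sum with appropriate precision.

905.4 kg + 1.2 kg + 121.587 kg + 9.312 kg = 1037.499 kg.
Addition/subtraction keeps the fewest decimal places: 905.4 → 1 decimal place, 1.2 → 1 decimal place, 121.587 → 3 decimal places, 9.312 → 3 decimal places; limit is 1.
Rounded to 1 decimal place: 1037.5 kg.

1037.5 kg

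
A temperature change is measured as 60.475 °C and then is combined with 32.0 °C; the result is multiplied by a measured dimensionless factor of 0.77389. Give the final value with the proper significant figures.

71.6 °C

60.475 °C + 32.0 °C = 92.475 °C; the sum is limited to 1 decimal place (3 s.f.).
Carrying full precision, 92.475 × 0.77389 = 71.56547775 °C; 0.77389 has 5 s.f., so the result keeps min(3, 5) = 3 s.f.
Rounded to 3 significant figures: 71.6 °C.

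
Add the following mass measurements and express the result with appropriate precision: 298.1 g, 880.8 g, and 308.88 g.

298.1 g + 880.8 g + 308.88 g = 1487.78 g.
Addition/subtraction keeps the fewest decimal places: 298.1 → 1 decimal place, 880.8 → 1 decimal place, 308.88 → 2 decimal places; limit is 1.
Rounded to 1 decimal place: 1487.8 g.

1487.8 g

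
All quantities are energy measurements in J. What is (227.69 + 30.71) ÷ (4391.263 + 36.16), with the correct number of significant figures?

0.058364

227.69 + 30.71 = 258.40, limited to 2 d.p. → 5 s.f.; 4391.263 + 36.16 = 4427.423, limited to 2 d.p. → 6 s.f.
Carrying full precision, 258.40 ÷ 4427.423 = 0.0583635220759…; keep min(5, 6) = 5 s.f.
Rounded to 5 significant figures: 0.058364.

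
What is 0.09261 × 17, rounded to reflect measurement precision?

1.6

0.09261 × 17 = 1.57437
Multiplication/division keeps the fewest significant figures: 0.09261 → 4 s.f., 17 → 2 s.f.; limit is 2.
Rounded to 2 significant figures: 1.6.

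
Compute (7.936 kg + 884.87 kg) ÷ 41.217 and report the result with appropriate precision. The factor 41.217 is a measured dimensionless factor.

7.936 kg + 884.87 kg = 892.806 kg; the sum is limited to 2 decimal places (5 s.f.).
Carrying full precision, 892.806 ÷ 41.217 = 21.6611107067… kg; 41.217 has 5 s.f., so the result keeps min(5, 5) = 5 s.f.
Rounded to 5 significant figures: 21.661 kg.

21.661 kg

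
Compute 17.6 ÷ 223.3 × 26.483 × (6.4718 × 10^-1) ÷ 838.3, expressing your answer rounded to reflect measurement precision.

17.6 ÷ 223.3 × 26.483 × (6.4718 × 10^-1) ÷ 838.3 = 0.00161144967348…
Multiplication/division keeps the fewest significant figures: 17.6 → 3 s.f., 223.3 → 4 s.f., 26.483 → 5 s.f., 6.4718 × 10^-1 → 5 s.f., 838.3 → 4 s.f.; limit is 3.
Rounded to 3 significant figures: 0.00161.

0.00161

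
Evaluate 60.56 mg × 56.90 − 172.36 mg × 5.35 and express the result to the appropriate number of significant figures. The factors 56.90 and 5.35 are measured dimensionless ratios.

2524 mg

60.56 × 56.90 = 3445.864 → 3.446 × 10³ mg (4 s.f., last digit at the 10^0 place).
172.36 × 5.35 = 922.126 → 922 mg (3 s.f., last digit at the 10^0 place).
Difference: 2523.738 mg; keep the coarser place, 10^0.
Result: 2524 mg.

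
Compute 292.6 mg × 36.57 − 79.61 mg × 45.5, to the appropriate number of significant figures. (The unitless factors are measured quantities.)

7.08 × 10³ mg

292.6 × 36.57 = 10700.382 → 1.070 × 10⁴ mg (4 s.f., last digit at the 10^1 place).
79.61 × 45.5 = 3622.255 → 3.62 × 10³ mg (3 s.f., last digit at the 10^1 place).
Difference: 7078.127 mg; keep the coarser place, 10^1.
Result: 7.08 × 10³ mg.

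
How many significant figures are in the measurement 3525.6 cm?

5

3525.6: every digit is nonzero and significant.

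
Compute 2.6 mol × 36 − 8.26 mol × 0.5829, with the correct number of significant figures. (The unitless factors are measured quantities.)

2.6 × 36 = 93.6 → 94 mol (2 s.f., last digit at the 10^0 place).
8.26 × 0.5829 = 4.814754 → 4.81 mol (3 s.f., last digit at the 10^-2 place).
Difference: 88.785246 mol; keep the coarser place, 10^0.
Result: 89 mol.

89 mol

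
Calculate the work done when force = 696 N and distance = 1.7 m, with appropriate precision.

work done = 696 N × 1.7 m = 1183.2 J.
696 has 3 significant figures; 1.7 has 2.
Division/multiplication keeps the fewest: 2 significant figures.
Rounded: 1.2 × 10^3 J.

1.2 × 10^3 J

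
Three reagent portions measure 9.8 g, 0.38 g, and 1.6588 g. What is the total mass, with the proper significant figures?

11.8 g

9.8 g + 0.38 g + 1.6588 g = 11.8388 g.
Addition/subtraction keeps the fewest decimal places: 9.8 → 1 decimal place, 0.38 → 2 decimal places, 1.6588 → 4 decimal places; limit is 1.
Rounded to 1 decimal place: 11.8 g.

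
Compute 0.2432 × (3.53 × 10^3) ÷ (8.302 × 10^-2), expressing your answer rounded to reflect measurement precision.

0.2432 × (3.53 × 10^3) ÷ (8.302 × 10^-2) = 10340.8335341…
Multiplication/division keeps the fewest significant figures: 0.2432 → 4 s.f., 3.53 × 10^3 → 3 s.f., 8.302 × 10^-2 → 4 s.f.; limit is 3.
Rounded to 3 significant figures: 1.03 × 10^4.

1.03 × 10^4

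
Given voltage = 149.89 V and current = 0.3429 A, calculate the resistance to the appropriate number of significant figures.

resistance = 149.89 V ÷ 0.3429 A = 437.124526101… Ω.
149.89 has 5 significant figures; 0.3429 has 4.
Division/multiplication keeps the fewest: 4 significant figures.
Rounded: 437.1 Ω.

437.1 Ω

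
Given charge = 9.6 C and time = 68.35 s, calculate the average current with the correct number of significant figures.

0.14 A

average current = 9.6 C ÷ 68.35 s = 0.140453547915… A.
9.6 has 2 significant figures; 68.35 has 4.
Division/multiplication keeps the fewest: 2 significant figures.
Rounded: 0.14 A.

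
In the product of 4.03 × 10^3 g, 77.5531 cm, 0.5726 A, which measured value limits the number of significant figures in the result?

4.03 × 10^3 g

4.03 × 10^3 g → 3 s.f.; 77.5531 cm → 6 s.f.; 0.5726 A → 4 s.f.
The fewest is 3 significant figures, from 4.03 × 10^3 g.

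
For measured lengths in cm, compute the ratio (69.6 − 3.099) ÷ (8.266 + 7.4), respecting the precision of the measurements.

4.24

69.6 − 3.099 = 66.501, limited to 1 d.p. → 3 s.f.; 8.266 + 7.4 = 15.666, limited to 1 d.p. → 3 s.f.
Carrying full precision, 66.501 ÷ 15.666 = 4.24492531597…; keep min(3, 3) = 3 s.f.
Rounded to 3 significant figures: 4.24.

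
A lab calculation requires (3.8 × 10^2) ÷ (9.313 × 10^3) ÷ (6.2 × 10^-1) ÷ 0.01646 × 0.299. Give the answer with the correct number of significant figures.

(3.8 × 10^2) ÷ (9.313 × 10^3) ÷ (6.2 × 10^-1) ÷ 0.01646 × 0.299 = 1.19548370708…
Multiplication/division keeps the fewest significant figures: 3.8 × 10^2 → 2 s.f., 9.313 × 10^3 → 4 s.f., 6.2 × 10^-1 → 2 s.f., 0.01646 → 4 s.f., 0.299 → 3 s.f.; limit is 2.
Rounded to 2 significant figures: 1.2.

1.2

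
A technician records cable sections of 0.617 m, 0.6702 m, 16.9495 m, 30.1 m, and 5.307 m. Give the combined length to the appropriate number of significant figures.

53.6 m

0.617 m + 0.6702 m + 16.9495 m + 30.1 m + 5.307 m = 53.6437 m.
Addition/subtraction keeps the fewest decimal places: 0.617 → 3 decimal places, 0.6702 → 4 decimal places, 16.9495 → 4 decimal places, 30.1 → 1 decimal place, 5.307 → 3 decimal places; limit is 1.
Rounded to 1 decimal place: 53.6 m.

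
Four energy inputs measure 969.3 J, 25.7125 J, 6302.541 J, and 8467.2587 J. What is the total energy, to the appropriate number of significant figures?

969.3 J + 25.7125 J + 6302.541 J + 8467.2587 J = 15764.8122 J.
Addition/subtraction keeps the fewest decimal places: 969.3 → 1 decimal place, 25.7125 → 4 decimal places, 6302.541 → 3 decimal places, 8467.2587 → 4 decimal places; limit is 1.
Rounded to 1 decimal place: 15764.8 J.

15764.8 J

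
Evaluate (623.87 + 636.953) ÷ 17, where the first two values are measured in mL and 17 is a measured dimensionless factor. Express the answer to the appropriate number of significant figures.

623.87 mL + 636.953 mL = 1260.823 mL; the sum is limited to 2 decimal places (6 s.f.).
Carrying full precision, 1260.823 ÷ 17 = 74.1660588235… mL; 17 has 2 s.f., so the result keeps min(6, 2) = 2 s.f.
Rounded to 2 significant figures: 74 mL.

74 mL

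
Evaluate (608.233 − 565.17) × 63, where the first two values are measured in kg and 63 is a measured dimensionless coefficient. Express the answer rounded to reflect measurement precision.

2.7 × 10³ kg

608.233 kg − 565.17 kg = 43.063 kg; the difference is limited to 2 decimal places (4 s.f.).
Carrying full precision, 43.063 × 63 = 2712.969 kg; 63 has 2 s.f., so the result keeps min(4, 2) = 2 s.f.
Rounded to 2 significant figures: 2.7 × 10³ kg.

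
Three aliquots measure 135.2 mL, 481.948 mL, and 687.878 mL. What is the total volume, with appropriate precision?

1305.0 mL

135.2 mL + 481.948 mL + 687.878 mL = 1305.026 mL.
Addition/subtraction keeps the fewest decimal places: 135.2 → 1 decimal place, 481.948 → 3 decimal places, 687.878 → 3 decimal places; limit is 1.
Rounded to 1 decimal place: 1305.0 mL.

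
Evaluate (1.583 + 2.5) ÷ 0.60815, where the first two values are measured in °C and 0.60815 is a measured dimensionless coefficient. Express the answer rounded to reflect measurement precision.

1.583 °C + 2.5 °C = 4.083 °C; the sum is limited to 1 decimal place (2 s.f.).
Carrying full precision, 4.083 ÷ 0.60815 = 6.71380416016… °C; 0.60815 has 5 s.f., so the result keeps min(2, 5) = 2 s.f.
Rounded to 2 significant figures: 6.7 °C.

6.7 °C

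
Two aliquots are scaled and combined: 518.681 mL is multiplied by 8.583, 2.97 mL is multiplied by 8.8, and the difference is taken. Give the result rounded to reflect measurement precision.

4426 mL

518.681 × 8.583 = 4451.839023 → 4452 mL (4 s.f., last digit at the 10^0 place).
2.97 × 8.8 = 26.136 → 26 mL (2 s.f., last digit at the 10^0 place).
Difference: 4425.703023 mL; keep the coarser place, 10^0.
Result: 4426 mL.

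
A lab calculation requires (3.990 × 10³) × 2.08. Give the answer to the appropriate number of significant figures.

(3.990 × 10³) × 2.08 = 8299.2
Multiplication/division keeps the fewest significant figures: 3.990 × 10³ → 4 s.f., 2.08 → 3 s.f.; limit is 3.
Rounded to 3 significant figures: 8.30 × 10³.

8.30 × 10³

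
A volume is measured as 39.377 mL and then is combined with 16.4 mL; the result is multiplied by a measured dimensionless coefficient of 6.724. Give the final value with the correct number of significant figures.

39.377 mL + 16.4 mL = 55.777 mL; the sum is limited to 1 decimal place (3 s.f.).
Carrying full precision, 55.777 × 6.724 = 375.044548 mL; 6.724 has 4 s.f., so the result keeps min(3, 4) = 3 s.f.
Rounded to 3 significant figures: 375 mL.

375 mL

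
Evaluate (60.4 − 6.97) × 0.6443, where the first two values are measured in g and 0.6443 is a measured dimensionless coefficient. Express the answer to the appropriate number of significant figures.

34.4 g

60.4 g − 6.97 g = 53.43 g; the difference is limited to 1 decimal place (3 s.f.).
Carrying full precision, 53.43 × 0.6443 = 34.424949 g; 0.6443 has 4 s.f., so the result keeps min(3, 4) = 3 s.f.
Rounded to 3 significant figures: 34.4 g.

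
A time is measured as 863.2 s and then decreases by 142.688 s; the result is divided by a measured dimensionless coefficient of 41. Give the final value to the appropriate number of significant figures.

863.2 s − 142.688 s = 720.512 s; the difference is limited to 1 decimal place (4 s.f.).
Carrying full precision, 720.512 ÷ 41 = 17.5734634146… s; 41 has 2 s.f., so the result keeps min(4, 2) = 2 s.f.
Rounded to 2 significant figures: 18 s.

18 s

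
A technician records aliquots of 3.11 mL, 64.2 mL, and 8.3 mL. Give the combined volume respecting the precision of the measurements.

75.6 mL

3.11 mL + 64.2 mL + 8.3 mL = 75.61 mL.
Addition/subtraction keeps the fewest decimal places: 3.11 → 2 decimal places, 64.2 → 1 decimal place, 8.3 → 1 decimal place; limit is 1.
Rounded to 1 decimal place: 75.6 mL.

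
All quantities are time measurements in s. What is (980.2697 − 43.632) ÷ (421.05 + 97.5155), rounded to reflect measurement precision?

1.8062

980.2697 − 43.632 = 936.6377, limited to 3 d.p. → 6 s.f.; 421.05 + 97.5155 = 518.5655, limited to 2 d.p. → 5 s.f.
Carrying full precision, 936.6377 ÷ 518.5655 = 1.8062090517…; keep min(6, 5) = 5 s.f.
Rounded to 5 significant figures: 1.8062.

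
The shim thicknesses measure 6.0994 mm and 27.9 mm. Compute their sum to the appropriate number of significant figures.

34.0 mm

6.0994 mm + 27.9 mm = 33.9994 mm.
Addition/subtraction keeps the fewest decimal places: 6.0994 → 4 decimal places, 27.9 → 1 decimal place; limit is 1.
Rounded to 1 decimal place: 34.0 mm.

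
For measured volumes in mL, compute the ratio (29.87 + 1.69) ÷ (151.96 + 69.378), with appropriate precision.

0.1426

29.87 + 1.69 = 31.56, limited to 2 d.p. → 4 s.f.; 151.96 + 69.378 = 221.338, limited to 2 d.p. → 5 s.f.
Carrying full precision, 31.56 ÷ 221.338 = 0.142587355086…; keep min(4, 5) = 4 s.f.
Rounded to 4 significant figures: 0.1426.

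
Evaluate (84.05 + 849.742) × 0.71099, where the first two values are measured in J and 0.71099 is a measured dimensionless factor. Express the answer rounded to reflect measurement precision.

84.05 J + 849.742 J = 933.792 J; the sum is limited to 2 decimal places (5 s.f.).
Carrying full precision, 933.792 × 0.71099 = 663.91677408 J; 0.71099 has 5 s.f., so the result keeps min(5, 5) = 5 s.f.
Rounded to 5 significant figures: 663.92 J.

663.92 J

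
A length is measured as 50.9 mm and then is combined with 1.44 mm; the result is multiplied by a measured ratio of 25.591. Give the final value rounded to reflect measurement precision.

50.9 mm + 1.44 mm = 52.34 mm; the sum is limited to 1 decimal place (3 s.f.).
Carrying full precision, 52.34 × 25.591 = 1339.43294 mm; 25.591 has 5 s.f., so the result keeps min(3, 5) = 3 s.f.
Rounded to 3 significant figures: 1.34 × 10^3 mm.

1.34 × 10^3 mm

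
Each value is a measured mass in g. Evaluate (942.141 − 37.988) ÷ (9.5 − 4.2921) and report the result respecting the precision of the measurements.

942.141 − 37.988 = 904.153, limited to 3 d.p. → 6 s.f.; 9.5 − 4.2921 = 5.2079, limited to 1 d.p. → 2 s.f.
Carrying full precision, 904.153 ÷ 5.2079 = 173.611820503…; keep min(6, 2) = 2 s.f.
Rounded to 2 significant figures: 1.7 × 10².

1.7 × 10²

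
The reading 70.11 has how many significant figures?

70.11: zeros between nonzero digits are significant.

4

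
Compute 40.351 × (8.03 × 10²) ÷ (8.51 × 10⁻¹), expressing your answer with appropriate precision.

40.351 × (8.03 × 10²) ÷ (8.51 × 10⁻¹) = 38075.0329025…
Multiplication/division keeps the fewest significant figures: 40.351 → 5 s.f., 8.03 × 10² → 3 s.f., 8.51 × 10⁻¹ → 3 s.f.; limit is 3.
Rounded to 3 significant figures: 3.81 × 10⁴.

3.81 × 10⁴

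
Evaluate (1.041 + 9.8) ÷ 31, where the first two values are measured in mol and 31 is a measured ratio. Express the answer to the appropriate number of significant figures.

0.35 mol

1.041 mol + 9.8 mol = 10.841 mol; the sum is limited to 1 decimal place (3 s.f.).
Carrying full precision, 10.841 ÷ 31 = 0.349709677419… mol; 31 has 2 s.f., so the result keeps min(3, 2) = 2 s.f.
Rounded to 2 significant figures: 0.35 mol.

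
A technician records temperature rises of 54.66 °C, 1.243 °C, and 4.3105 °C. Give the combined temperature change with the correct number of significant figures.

60.21 °C

54.66 °C + 1.243 °C + 4.3105 °C = 60.2135 °C.
Addition/subtraction keeps the fewest decimal places: 54.66 → 2 decimal places, 1.243 → 3 decimal places, 4.3105 → 4 decimal places; limit is 2.
Rounded to 2 decimal places: 60.21 °C.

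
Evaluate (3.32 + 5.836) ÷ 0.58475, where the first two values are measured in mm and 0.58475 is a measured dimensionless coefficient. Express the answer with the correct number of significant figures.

3.32 mm + 5.836 mm = 9.156 mm; the sum is limited to 2 decimal places (3 s.f.).
Carrying full precision, 9.156 ÷ 0.58475 = 15.6579734929… mm; 0.58475 has 5 s.f., so the result keeps min(3, 5) = 3 s.f.
Rounded to 3 significant figures: 15.7 mm.

15.7 mm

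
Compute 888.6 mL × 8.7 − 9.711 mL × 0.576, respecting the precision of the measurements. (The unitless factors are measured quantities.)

7.7 × 10³ mL

888.6 × 8.7 = 7730.82 → 7.7 × 10³ mL (2 s.f., last digit at the 10^2 place).
9.711 × 0.576 = 5.593536 → 5.59 mL (3 s.f., last digit at the 10^-2 place).
Difference: 7725.226464 mL; keep the coarser place, 10^2.
Result: 7.7 × 10³ mL.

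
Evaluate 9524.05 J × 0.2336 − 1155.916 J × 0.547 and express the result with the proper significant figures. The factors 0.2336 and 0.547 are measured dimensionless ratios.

9524.05 × 0.2336 = 2224.81808 → 2225 J (4 s.f., last digit at the 10^0 place).
1155.916 × 0.547 = 632.286052 → 6.32 × 10^2 J (3 s.f., last digit at the 10^0 place).
Difference: 1592.532028 J; keep the coarser place, 10^0.
Result: 1593 J.

1593 J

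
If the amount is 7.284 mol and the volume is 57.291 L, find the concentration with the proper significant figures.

1.271 × 10⁻¹ mol/L

concentration = 7.284 mol ÷ 57.291 L = 0.127140388543… mol/L.
7.284 has 4 significant figures; 57.291 has 5.
Division/multiplication keeps the fewest: 4 significant figures.
Rounded: 1.271 × 10⁻¹ mol/L.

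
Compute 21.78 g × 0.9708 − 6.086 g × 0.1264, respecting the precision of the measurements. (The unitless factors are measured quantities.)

21.78 × 0.9708 = 21.144024 → 21.14 g (4 s.f., last digit at the 10^-2 place).
6.086 × 0.1264 = 0.7692704 → 0.7693 g (4 s.f., last digit at the 10^-4 place).
Difference: 20.3747536 g; keep the coarser place, 10^-2.
Result: 20.37 g.

20.37 g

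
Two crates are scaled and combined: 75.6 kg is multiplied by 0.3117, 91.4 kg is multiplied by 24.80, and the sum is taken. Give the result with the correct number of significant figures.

75.6 × 0.3117 = 23.56452 → 23.6 kg (3 s.f., last digit at the 10^-1 place).
91.4 × 24.80 = 2266.72 → 2.27 × 10³ kg (3 s.f., last digit at the 10^1 place).
Sum: 2290.28452 kg; keep the coarser place, 10^1.
Result: 2.29 × 10³ kg.

2.29 × 10³ kg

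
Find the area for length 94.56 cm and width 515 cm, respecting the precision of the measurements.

4.87 × 10⁴ cm²

area = 94.56 cm × 515 cm = 48698.4 cm².
94.56 has 4 significant figures; 515 has 3.
Division/multiplication keeps the fewest: 3 significant figures.
Rounded: 4.87 × 10⁴ cm².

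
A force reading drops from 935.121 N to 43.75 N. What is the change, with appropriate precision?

891.37 N

935.121 N − 43.75 N = 891.371 N.
Addition/subtraction keeps the fewest decimal places: 935.121 → 3 decimal places, 43.75 → 2 decimal places; limit is 2.
Rounded to 2 decimal places: 891.37 N.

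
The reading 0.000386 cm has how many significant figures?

0.000386: leading zeros are not significant.

3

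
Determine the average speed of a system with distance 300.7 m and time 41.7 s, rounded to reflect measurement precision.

average speed = 300.7 m ÷ 41.7 s = 7.21103117506… m/s.
300.7 has 4 significant figures; 41.7 has 3.
Division/multiplication keeps the fewest: 3 significant figures.
Rounded: 7.21 m/s.

7.21 m/s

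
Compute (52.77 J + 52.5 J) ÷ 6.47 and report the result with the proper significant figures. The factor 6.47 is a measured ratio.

52.77 J + 52.5 J = 105.27 J; the sum is limited to 1 decimal place (4 s.f.).
Carrying full precision, 105.27 ÷ 6.47 = 16.2704791345… J; 6.47 has 3 s.f., so the result keeps min(4, 3) = 3 s.f.
Rounded to 3 significant figures: 16.3 J.

16.3 J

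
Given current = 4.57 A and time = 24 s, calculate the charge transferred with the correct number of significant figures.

charge transferred = 4.57 A × 24 s = 109.68 C.
4.57 has 3 significant figures; 24 has 2.
Division/multiplication keeps the fewest: 2 significant figures.
Rounded: 1.1 × 10^2 C.

1.1 × 10^2 C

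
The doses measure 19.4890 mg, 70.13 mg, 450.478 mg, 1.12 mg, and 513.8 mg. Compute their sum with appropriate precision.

19.4890 mg + 70.13 mg + 450.478 mg + 1.12 mg + 513.8 mg = 1055.0170 mg.
Addition/subtraction keeps the fewest decimal places: 19.4890 → 4 decimal places, 70.13 → 2 decimal places, 450.478 → 3 decimal places, 1.12 → 2 decimal places, 513.8 → 1 decimal place; limit is 1.
Rounded to 1 decimal place: 1055.0 mg.

1055.0 mg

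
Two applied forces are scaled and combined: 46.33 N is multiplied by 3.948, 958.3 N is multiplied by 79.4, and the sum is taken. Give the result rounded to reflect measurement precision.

7.63 × 10^4 N

46.33 × 3.948 = 182.91084 → 182.9 N (4 s.f., last digit at the 10^-1 place).
958.3 × 79.4 = 76089.02 → 7.61 × 10^4 N (3 s.f., last digit at the 10^2 place).
Sum: 76271.93084 N; keep the coarser place, 10^2.
Result: 7.63 × 10^4 N.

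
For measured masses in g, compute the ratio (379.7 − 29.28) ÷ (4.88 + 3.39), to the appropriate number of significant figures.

379.7 − 29.28 = 350.42, limited to 1 d.p. → 4 s.f.; 4.88 + 3.39 = 8.27, limited to 2 d.p. → 3 s.f.
Carrying full precision, 350.42 ÷ 8.27 = 42.3724304716…; keep min(4, 3) = 3 s.f.
Rounded to 3 significant figures: 42.4.

42.4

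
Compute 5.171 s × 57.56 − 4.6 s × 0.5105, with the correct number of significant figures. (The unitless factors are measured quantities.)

5.171 × 57.56 = 297.64276 → 297.6 s (4 s.f., last digit at the 10^-1 place).
4.6 × 0.5105 = 2.3483 → 2.3 s (2 s.f., last digit at the 10^-1 place).
Difference: 295.29446 s; keep the coarser place, 10^-1.
Result: 295.3 s.

295.3 s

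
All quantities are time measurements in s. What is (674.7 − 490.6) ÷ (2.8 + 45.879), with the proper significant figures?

3.78

674.7 − 490.6 = 184.1, limited to 1 d.p. → 4 s.f.; 2.8 + 45.879 = 48.679, limited to 1 d.p. → 3 s.f.
Carrying full precision, 184.1 ÷ 48.679 = 3.78191828098…; keep min(4, 3) = 3 s.f.
Rounded to 3 significant figures: 3.78.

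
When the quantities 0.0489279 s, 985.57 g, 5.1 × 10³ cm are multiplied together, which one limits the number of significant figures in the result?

5.1 × 10³ cm

0.0489279 s → 6 s.f.; 985.57 g → 5 s.f.; 5.1 × 10³ cm → 2 s.f.
The fewest is 2 significant figures, from 5.1 × 10³ cm.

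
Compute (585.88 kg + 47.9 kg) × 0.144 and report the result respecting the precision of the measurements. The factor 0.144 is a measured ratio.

585.88 kg + 47.9 kg = 633.78 kg; the sum is limited to 1 decimal place (4 s.f.).
Carrying full precision, 633.78 × 0.144 = 91.26432 kg; 0.144 has 3 s.f., so the result keeps min(4, 3) = 3 s.f.
Rounded to 3 significant figures: 91.3 kg.

91.3 kg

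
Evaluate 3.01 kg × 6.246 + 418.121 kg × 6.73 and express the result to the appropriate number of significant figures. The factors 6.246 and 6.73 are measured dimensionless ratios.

3.01 × 6.246 = 18.80046 → 18.8 kg (3 s.f., last digit at the 10^-1 place).
418.121 × 6.73 = 2813.95433 → 2.81 × 10³ kg (3 s.f., last digit at the 10^1 place).
Sum: 2832.75479 kg; keep the coarser place, 10^1.
Result: 2.83 × 10³ kg.

2.83 × 10³ kg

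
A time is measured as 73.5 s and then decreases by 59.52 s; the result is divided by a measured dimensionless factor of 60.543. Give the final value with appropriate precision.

2.31 × 10⁻¹ s

73.5 s − 59.52 s = 13.98 s; the difference is limited to 1 decimal place (3 s.f.).
Carrying full precision, 13.98 ÷ 60.543 = 0.230910262128… s; 60.543 has 5 s.f., so the result keeps min(3, 5) = 3 s.f.
Rounded to 3 significant figures: 2.31 × 10⁻¹ s.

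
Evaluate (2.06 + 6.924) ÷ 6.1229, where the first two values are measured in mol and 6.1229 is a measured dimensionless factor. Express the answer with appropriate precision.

1.47 mol

2.06 mol + 6.924 mol = 8.984 mol; the sum is limited to 2 decimal places (3 s.f.).
Carrying full precision, 8.984 ÷ 6.1229 = 1.46727857714… mol; 6.1229 has 5 s.f., so the result keeps min(3, 5) = 3 s.f.
Rounded to 3 significant figures: 1.47 mol.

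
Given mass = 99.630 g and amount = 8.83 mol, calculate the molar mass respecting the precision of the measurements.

molar mass = 99.630 g ÷ 8.83 mol = 11.2831257078… g/mol.
99.630 has 5 significant figures; 8.83 has 3.
Division/multiplication keeps the fewest: 3 significant figures.
Rounded: 11.3 g/mol.

11.3 g/mol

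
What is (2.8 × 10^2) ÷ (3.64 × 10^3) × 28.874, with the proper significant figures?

2.2

(2.8 × 10^2) ÷ (3.64 × 10^3) × 28.874 = 2.22107692308…
Multiplication/division keeps the fewest significant figures: 2.8 × 10^2 → 2 s.f., 3.64 × 10^3 → 3 s.f., 28.874 → 5 s.f.; limit is 2.
Rounded to 2 significant figures: 2.2.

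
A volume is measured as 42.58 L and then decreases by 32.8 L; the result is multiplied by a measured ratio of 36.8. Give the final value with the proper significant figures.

42.58 L − 32.8 L = 9.78 L; the difference is limited to 1 decimal place (2 s.f.).
Carrying full precision, 9.78 × 36.8 = 359.904 L; 36.8 has 3 s.f., so the result keeps min(2, 3) = 2 s.f.
Rounded to 2 significant figures: 3.6 × 10² L.

3.6 × 10² L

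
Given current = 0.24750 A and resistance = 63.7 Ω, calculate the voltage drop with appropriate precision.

15.8 V

voltage drop = 0.24750 A × 63.7 Ω = 15.76575 V.
0.24750 has 5 significant figures; 63.7 has 3.
Division/multiplication keeps the fewest: 3 significant figures.
Rounded: 15.8 V.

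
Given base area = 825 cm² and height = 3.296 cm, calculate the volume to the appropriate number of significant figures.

volume = 825 cm² × 3.296 cm = 2719.2 cm³.
825 has 3 significant figures; 3.296 has 4.
Division/multiplication keeps the fewest: 3 significant figures.
Rounded: 2.72 × 10³ cm³.

2.72 × 10³ cm³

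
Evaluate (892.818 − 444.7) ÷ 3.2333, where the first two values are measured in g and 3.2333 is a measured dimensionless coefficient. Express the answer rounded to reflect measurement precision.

138.6 g

892.818 g − 444.7 g = 448.118 g; the difference is limited to 1 decimal place (4 s.f.).
Carrying full precision, 448.118 ÷ 3.2333 = 138.594624687… g; 3.2333 has 5 s.f., so the result keeps min(4, 5) = 4 s.f.
Rounded to 4 significant figures: 138.6 g.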